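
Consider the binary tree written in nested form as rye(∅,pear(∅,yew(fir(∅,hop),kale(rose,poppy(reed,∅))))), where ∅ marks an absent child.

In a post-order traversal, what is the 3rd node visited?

Post-order visits the left subtree, then the right subtree, then the node.
At rye: no left child.
At rye: go right to pear.
  At pear: no left child.
  At pear: go right to yew.
    At yew: go left to fir.
      At fir: no left child.
      At fir: go right to hop.
        hop is a leaf — visit hop.
      Visit fir.
    At yew: go right to kale.
      At kale: go left to rose.
        rose is a leaf — visit rose.
      At kale: go right to poppy.
        At poppy: go left to reed.
          reed is a leaf — visit reed.
        At poppy: no right child.
        Visit poppy.
      Visit kale.
    Visit yew.
  Visit pear.
Visit rye.
Full post-order sequence: hop, fir, rose, reed, poppy, kale, yew, pear, rye.

rose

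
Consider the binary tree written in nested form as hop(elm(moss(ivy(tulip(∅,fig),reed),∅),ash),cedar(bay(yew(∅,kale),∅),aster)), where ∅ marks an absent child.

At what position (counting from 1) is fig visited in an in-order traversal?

2

In-order visits the left subtree, then the node, then the right subtree.
At hop: go left to elm.
  At elm: go left to moss.
    At moss: go left to ivy.
      At ivy: go left to tulip.
        At tulip: no left child.
        Visit tulip.
        At tulip: go right to fig.
          fig is a leaf — visit fig.
      Visit ivy.
      At ivy: go right to reed.
        reed is a leaf — visit reed.
    Visit moss.
    At moss: no right child.
  Visit elm.
  At elm: go right to ash.
    ash is a leaf — visit ash.
Visit hop.
At hop: go right to cedar.
  At cedar: go left to bay.
    At bay: go left to yew.
      At yew: no left child.
      Visit yew.
      At yew: go right to kale.
        kale is a leaf — visit kale.
    Visit bay.
    At bay: no right child.
  Visit cedar.
  At cedar: go right to aster.
    aster is a leaf — visit aster.
Full in-order sequence: tulip, fig, ivy, reed, moss, elm, ash, hop, yew, kale, bay, cedar, aster.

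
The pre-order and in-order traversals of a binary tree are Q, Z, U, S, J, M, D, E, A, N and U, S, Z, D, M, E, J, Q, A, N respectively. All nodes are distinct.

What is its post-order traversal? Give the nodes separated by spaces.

S U D E M J Z N A Q

The first element of pre-order is the root; it splits in-order into left and right subtrees.
Root Q: left subtree has 7 nodes {U, S, Z, D, M, E, J}, right has 2 {A, N}.
  Root Z: left subtree has 2 nodes {U, S}, right has 4 {D, M, E, J}.
    Root U: left subtree has 0 nodes { }, right has 1 {S}.
    Root J: left subtree has 3 nodes {D, M, E}, right has 0 { }.
      Root M: left subtree has 1 node {D}, right has 1 {E}.
  Root A: left subtree has 0 nodes { }, right has 1 {N}.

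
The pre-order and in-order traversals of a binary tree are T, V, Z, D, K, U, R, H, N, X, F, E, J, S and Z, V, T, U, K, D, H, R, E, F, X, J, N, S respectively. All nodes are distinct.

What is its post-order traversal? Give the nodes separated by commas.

Z, V, U, K, H, E, F, J, X, S, N, R, D, T

The first element of pre-order is the root; it splits in-order into left and right subtrees.
Root T: left subtree has 2 nodes {Z, V}, right has 11 {U, K, D, H, R, E, F, X, J, N, S}.
  Root V: left subtree has 1 node {Z}, right has 0 { }.
  Root D: left subtree has 2 nodes {U, K}, right has 8 {H, R, E, F, X, J, N, S}.
    Root K: left subtree has 1 node {U}, right has 0 { }.
    Root R: left subtree has 1 node {H}, right has 6 {E, F, X, J, N, S}.
      Root N: left subtree has 4 nodes {E, F, X, J}, right has 1 {S}.
        Root X: left subtree has 2 nodes {E, F}, right has 1 {J}.
          Root F: left subtree has 1 node {E}, right has 0 { }.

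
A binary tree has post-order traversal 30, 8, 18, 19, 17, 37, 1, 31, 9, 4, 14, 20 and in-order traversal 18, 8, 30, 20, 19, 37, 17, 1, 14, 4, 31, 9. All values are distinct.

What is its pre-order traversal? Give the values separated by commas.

The last element of post-order is the root; it splits in-order into left and right subtrees.
Root 20: left subtree has 3 nodes {18, 8, 30}, right has 8 {19, 37, 17, 1, 14, 4, 31, 9}.
  Root 18: left subtree has 0 nodes { }, right has 2 {8, 30}.
    Root 8: left subtree has 0 nodes { }, right has 1 {30}.
  Root 14: left subtree has 4 nodes {19, 37, 17, 1}, right has 3 {4, 31, 9}.
    Root 1: left subtree has 3 nodes {19, 37, 17}, right has 0 { }.
      Root 37: left subtree has 1 node {19}, right has 1 {17}.
    Root 4: left subtree has 0 nodes { }, right has 2 {31, 9}.
      Root 9: left subtree has 1 node {31}, right has 0 { }.

20, 18, 8, 30, 14, 1, 37, 19, 17, 4, 9, 31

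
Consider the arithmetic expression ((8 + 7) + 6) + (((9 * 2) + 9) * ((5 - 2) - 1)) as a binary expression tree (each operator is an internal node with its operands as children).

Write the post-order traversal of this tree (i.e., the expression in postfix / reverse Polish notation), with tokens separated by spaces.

Post-order on an expression tree gives postfix notation: for each operator, emit left operand, right operand, then the operator.

8 7 + 6 + 9 2 * 9 + 5 2 - 1 - * +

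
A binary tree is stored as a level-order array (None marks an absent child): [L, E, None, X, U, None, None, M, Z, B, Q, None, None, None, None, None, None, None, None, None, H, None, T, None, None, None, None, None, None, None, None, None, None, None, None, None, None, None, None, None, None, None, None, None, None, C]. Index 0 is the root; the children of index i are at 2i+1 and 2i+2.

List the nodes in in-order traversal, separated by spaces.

In-order visits the left subtree, then the node, then the right subtree.
At L: go left to E.
  At E: go left to X.
    At X: go left to M.
      M is a leaf — visit M.
    Visit X.
    At X: go right to Z.
      Z is a leaf — visit Z.
  Visit E.
  At E: go right to U.
    At U: go left to B.
      At B: no left child.
      Visit B.
      At B: go right to H.
        H is a leaf — visit H.
    Visit U.
    At U: go right to Q.
      At Q: no left child.
      Visit Q.
      At Q: go right to T.
        At T: go left to C.
          C is a leaf — visit C.
        Visit T.
        At T: no right child.
Visit L.
At L: no right child.

M X Z E B H U Q C T L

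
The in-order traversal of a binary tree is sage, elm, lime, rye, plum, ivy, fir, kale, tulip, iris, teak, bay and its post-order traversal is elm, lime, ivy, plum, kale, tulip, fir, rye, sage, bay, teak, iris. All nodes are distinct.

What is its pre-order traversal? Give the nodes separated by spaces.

The last element of post-order is the root; it splits in-order into left and right subtrees.
Root iris: left subtree has 9 nodes {sage, elm, lime, rye, plum, ivy, fir, kale, tulip}, right has 2 {teak, bay}.
  Root sage: left subtree has 0 nodes { }, right has 8 {elm, lime, rye, plum, ivy, fir, kale, tulip}.
    Root rye: left subtree has 2 nodes {elm, lime}, right has 5 {plum, ivy, fir, kale, tulip}.
      Root lime: left subtree has 1 node {elm}, right has 0 { }.
      Root fir: left subtree has 2 nodes {plum, ivy}, right has 2 {kale, tulip}.
        Root plum: left subtree has 0 nodes { }, right has 1 {ivy}.
        Root tulip: left subtree has 1 node {kale}, right has 0 { }.
  Root teak: left subtree has 0 nodes { }, right has 1 {bay}.

iris sage rye lime elm fir plum ivy tulip kale teak bay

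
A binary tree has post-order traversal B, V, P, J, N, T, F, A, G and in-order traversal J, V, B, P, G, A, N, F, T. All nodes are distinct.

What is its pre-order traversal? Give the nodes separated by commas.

G, J, P, V, B, A, F, N, T

The last element of post-order is the root; it splits in-order into left and right subtrees.
Root G: left subtree has 4 nodes {J, V, B, P}, right has 4 {A, N, F, T}.
  Root J: left subtree has 0 nodes { }, right has 3 {V, B, P}.
    Root P: left subtree has 2 nodes {V, B}, right has 0 { }.
      Root V: left subtree has 0 nodes { }, right has 1 {B}.
  Root A: left subtree has 0 nodes { }, right has 3 {N, F, T}.
    Root F: left subtree has 1 node {N}, right has 1 {T}.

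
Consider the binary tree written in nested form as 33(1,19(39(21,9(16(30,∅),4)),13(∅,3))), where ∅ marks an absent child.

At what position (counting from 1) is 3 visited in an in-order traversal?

11

In-order visits the left subtree, then the node, then the right subtree.
At 33: go left to 1.
  1 is a leaf — visit 1.
Visit 33.
At 33: go right to 19.
  At 19: go left to 39.
    At 39: go left to 21.
      21 is a leaf — visit 21.
    Visit 39.
    At 39: go right to 9.
      At 9: go left to 16.
        At 16: go left to 30.
          30 is a leaf — visit 30.
        Visit 16.
        At 16: no right child.
      Visit 9.
      At 9: go right to 4.
        4 is a leaf — visit 4.
  Visit 19.
  At 19: go right to 13.
    At 13: no left child.
    Visit 13.
    At 13: go right to 3.
      3 is a leaf — visit 3.
Full in-order sequence: 1, 33, 21, 39, 30, 16, 9, 4, 19, 13, 3.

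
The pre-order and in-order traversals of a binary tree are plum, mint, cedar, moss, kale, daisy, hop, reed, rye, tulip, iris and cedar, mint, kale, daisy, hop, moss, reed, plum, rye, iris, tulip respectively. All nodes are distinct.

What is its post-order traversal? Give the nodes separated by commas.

cedar, hop, daisy, kale, reed, moss, mint, iris, tulip, rye, plum

The first element of pre-order is the root; it splits in-order into left and right subtrees.
Root plum: left subtree has 7 nodes {cedar, mint, kale, daisy, hop, moss, reed}, right has 3 {rye, iris, tulip}.
  Root mint: left subtree has 1 node {cedar}, right has 5 {kale, daisy, hop, moss, reed}.
    Root moss: left subtree has 3 nodes {kale, daisy, hop}, right has 1 {reed}.
      Root kale: left subtree has 0 nodes { }, right has 2 {daisy, hop}.
        Root daisy: left subtree has 0 nodes { }, right has 1 {hop}.
  Root rye: left subtree has 0 nodes { }, right has 2 {iris, tulip}.
    Root tulip: left subtree has 1 node {iris}, right has 0 { }.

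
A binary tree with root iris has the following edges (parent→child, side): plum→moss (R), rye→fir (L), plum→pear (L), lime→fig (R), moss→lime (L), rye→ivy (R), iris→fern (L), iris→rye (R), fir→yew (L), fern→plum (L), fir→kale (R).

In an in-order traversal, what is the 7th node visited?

In-order visits the left subtree, then the node, then the right subtree.
At iris: go left to fern.
  At fern: go left to plum.
    At plum: go left to pear.
      pear is a leaf — visit pear.
    Visit plum.
    At plum: go right to moss.
      At moss: go left to lime.
        At lime: no left child.
        Visit lime.
        At lime: go right to fig.
          fig is a leaf — visit fig.
      Visit moss.
      At moss: no right child.
  Visit fern.
  At fern: no right child.
Visit iris.
At iris: go right to rye.
  At rye: go left to fir.
    At fir: go left to yew.
      yew is a leaf — visit yew.
    Visit fir.
    At fir: go right to kale.
      kale is a leaf — visit kale.
  Visit rye.
  At rye: go right to ivy.
    ivy is a leaf — visit ivy.
Full in-order sequence: pear, plum, lime, fig, moss, fern, iris, yew, fir, kale, rye, ivy.

iris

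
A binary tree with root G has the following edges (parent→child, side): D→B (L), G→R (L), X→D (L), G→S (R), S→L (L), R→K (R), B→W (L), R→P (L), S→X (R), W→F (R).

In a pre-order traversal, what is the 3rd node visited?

P

Pre-order visits the node, then its left subtree, then its right subtree.
Visit G.
At G: go left to R.
  Visit R.
  At R: go left to P.
    P is a leaf — visit P.
  At R: go right to K.
    K is a leaf — visit K.
At G: go right to S.
  Visit S.
  At S: go left to L.
    L is a leaf — visit L.
  At S: go right to X.
    Visit X.
    At X: go left to D.
      Visit D.
      At D: go left to B.
        Visit B.
        At B: go left to W.
          Visit W.
          At W: no left child.
          At W: go right to F.
            F is a leaf — visit F.
        At B: no right child.
      At D: no right child.
    At X: no right child.
Full pre-order sequence: G, R, P, K, S, L, X, D, B, W, F.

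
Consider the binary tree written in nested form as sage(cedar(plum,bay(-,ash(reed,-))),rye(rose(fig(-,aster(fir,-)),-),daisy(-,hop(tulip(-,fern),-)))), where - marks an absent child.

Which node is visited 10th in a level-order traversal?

hop

Level-order visits nodes level by level from the root, left to right within each level.
Level 0: sage
Level 1: cedar, rye
Level 2: plum, bay, rose, daisy
Level 3: ash, fig, hop
Level 4: reed, aster, tulip
Level 5: fir, fern
Full level-order sequence: sage, cedar, rye, plum, bay, rose, daisy, ash, fig, hop, reed, aster, tulip, fir, fern.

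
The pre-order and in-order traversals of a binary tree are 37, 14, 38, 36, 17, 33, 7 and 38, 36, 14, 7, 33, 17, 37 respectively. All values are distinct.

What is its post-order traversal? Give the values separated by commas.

The first element of pre-order is the root; it splits in-order into left and right subtrees.
Root 37: left subtree has 6 nodes {38, 36, 14, 7, 33, 17}, right has 0 { }.
  Root 14: left subtree has 2 nodes {38, 36}, right has 3 {7, 33, 17}.
    Root 38: left subtree has 0 nodes { }, right has 1 {36}.
    Root 17: left subtree has 2 nodes {7, 33}, right has 0 { }.
      Root 33: left subtree has 1 node {7}, right has 0 { }.

36, 38, 7, 33, 17, 14, 37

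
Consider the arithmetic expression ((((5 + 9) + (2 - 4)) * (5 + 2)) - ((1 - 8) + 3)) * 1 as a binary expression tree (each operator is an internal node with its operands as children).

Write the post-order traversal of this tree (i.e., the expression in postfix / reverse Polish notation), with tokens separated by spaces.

5 9 + 2 4 - + 5 2 + * 1 8 - 3 + - 1 *

Post-order on an expression tree gives postfix notation: for each operator, emit left operand, right operand, then the operator.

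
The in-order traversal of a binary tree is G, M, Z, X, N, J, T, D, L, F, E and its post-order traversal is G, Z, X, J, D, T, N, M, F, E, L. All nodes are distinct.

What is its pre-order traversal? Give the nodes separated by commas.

L, M, G, N, X, Z, T, J, D, E, F

The last element of post-order is the root; it splits in-order into left and right subtrees.
Root L: left subtree has 8 nodes {G, M, Z, X, N, J, T, D}, right has 2 {F, E}.
  Root M: left subtree has 1 node {G}, right has 6 {Z, X, N, J, T, D}.
    Root N: left subtree has 2 nodes {Z, X}, right has 3 {J, T, D}.
      Root X: left subtree has 1 node {Z}, right has 0 { }.
      Root T: left subtree has 1 node {J}, right has 1 {D}.
  Root E: left subtree has 1 node {F}, right has 0 { }.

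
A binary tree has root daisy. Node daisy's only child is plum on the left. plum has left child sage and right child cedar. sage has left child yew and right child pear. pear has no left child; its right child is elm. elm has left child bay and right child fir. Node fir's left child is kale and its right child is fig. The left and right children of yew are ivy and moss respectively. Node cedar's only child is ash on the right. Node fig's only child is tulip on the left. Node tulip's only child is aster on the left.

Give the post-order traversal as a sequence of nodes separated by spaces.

ivy moss yew bay kale aster tulip fig fir elm pear sage ash cedar plum daisy

Post-order visits the left subtree, then the right subtree, then the node.
At daisy: go left to plum.
  At plum: go left to sage.
    At sage: go left to yew.
      At yew: go left to ivy.
        ivy is a leaf — visit ivy.
      At yew: go right to moss.
        moss is a leaf — visit moss.
      Visit yew.
    At sage: go right to pear.
      At pear: no left child.
      At pear: go right to elm.
        At elm: go left to bay.
          bay is a leaf — visit bay.
        At elm: go right to fir.
          At fir: go left to kale.
            kale is a leaf — visit kale.
          At fir: go right to fig.
            At fig: go left to tulip.
              At tulip: go left to aster.
                aster is a leaf — visit aster.
              At tulip: no right child.
              Visit tulip.
            At fig: no right child.
            Visit fig.
          Visit fir.
        Visit elm.
      Visit pear.
    Visit sage.
  At plum: go right to cedar.
    At cedar: no left child.
    At cedar: go right to ash.
      ash is a leaf — visit ash.
    Visit cedar.
  Visit plum.
At daisy: no right child.
Visit daisy.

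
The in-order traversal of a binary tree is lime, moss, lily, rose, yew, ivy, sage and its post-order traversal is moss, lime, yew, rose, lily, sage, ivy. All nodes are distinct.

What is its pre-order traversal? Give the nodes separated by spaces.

ivy lily lime moss rose yew sage

The last element of post-order is the root; it splits in-order into left and right subtrees.
Root ivy: left subtree has 5 nodes {lime, moss, lily, rose, yew}, right has 1 {sage}.
  Root lily: left subtree has 2 nodes {lime, moss}, right has 2 {rose, yew}.
    Root lime: left subtree has 0 nodes { }, right has 1 {moss}.
    Root rose: left subtree has 0 nodes { }, right has 1 {yew}.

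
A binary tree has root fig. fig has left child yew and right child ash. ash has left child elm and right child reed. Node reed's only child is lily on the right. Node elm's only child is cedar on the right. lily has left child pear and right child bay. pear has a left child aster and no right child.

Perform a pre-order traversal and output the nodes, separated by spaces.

fig yew ash elm cedar reed lily pear aster bay

Pre-order visits the node, then its left subtree, then its right subtree.
Visit fig.
At fig: go left to yew.
  yew is a leaf — visit yew.
At fig: go right to ash.
  Visit ash.
  At ash: go left to elm.
    Visit elm.
    At elm: no left child.
    At elm: go right to cedar.
      cedar is a leaf — visit cedar.
  At ash: go right to reed.
    Visit reed.
    At reed: no left child.
    At reed: go right to lily.
      Visit lily.
      At lily: go left to pear.
        Visit pear.
        At pear: go left to aster.
          aster is a leaf — visit aster.
        At pear: no right child.
      At lily: go right to bay.
        bay is a leaf — visit bay.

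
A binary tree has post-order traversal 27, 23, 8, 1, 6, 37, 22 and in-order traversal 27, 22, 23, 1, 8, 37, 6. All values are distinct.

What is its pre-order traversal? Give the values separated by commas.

The last element of post-order is the root; it splits in-order into left and right subtrees.
Root 22: left subtree has 1 node {27}, right has 5 {23, 1, 8, 37, 6}.
  Root 37: left subtree has 3 nodes {23, 1, 8}, right has 1 {6}.
    Root 1: left subtree has 1 node {23}, right has 1 {8}.

22, 27, 37, 1, 23, 8, 6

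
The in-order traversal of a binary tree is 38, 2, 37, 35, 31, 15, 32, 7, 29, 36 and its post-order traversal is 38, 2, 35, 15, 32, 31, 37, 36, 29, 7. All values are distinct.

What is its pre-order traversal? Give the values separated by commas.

7, 37, 2, 38, 31, 35, 32, 15, 29, 36

The last element of post-order is the root; it splits in-order into left and right subtrees.
Root 7: left subtree has 7 nodes {38, 2, 37, 35, 31, 15, 32}, right has 2 {29, 36}.
  Root 37: left subtree has 2 nodes {38, 2}, right has 4 {35, 31, 15, 32}.
    Root 2: left subtree has 1 node {38}, right has 0 { }.
    Root 31: left subtree has 1 node {35}, right has 2 {15, 32}.
      Root 32: left subtree has 1 node {15}, right has 0 { }.
  Root 29: left subtree has 0 nodes { }, right has 1 {36}.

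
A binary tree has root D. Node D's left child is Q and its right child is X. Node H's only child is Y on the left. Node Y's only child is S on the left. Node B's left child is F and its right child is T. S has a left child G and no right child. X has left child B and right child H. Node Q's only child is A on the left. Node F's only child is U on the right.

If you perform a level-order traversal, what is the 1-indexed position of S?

Level-order visits nodes level by level from the root, left to right within each level.
Level 0: D
Level 1: Q, X
Level 2: A, B, H
Level 3: F, T, Y
Level 4: U, S
Level 5: G
Full level-order sequence: D, Q, X, A, B, H, F, T, Y, U, S, G.

11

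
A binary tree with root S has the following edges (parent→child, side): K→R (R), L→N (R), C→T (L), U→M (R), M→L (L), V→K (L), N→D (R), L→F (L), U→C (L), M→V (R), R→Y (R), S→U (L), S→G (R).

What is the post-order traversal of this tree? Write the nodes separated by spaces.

Post-order visits the left subtree, then the right subtree, then the node.
At S: go left to U.
  At U: go left to C.
    At C: go left to T.
      T is a leaf — visit T.
    At C: no right child.
    Visit C.
  At U: go right to M.
    At M: go left to L.
      At L: go left to F.
        F is a leaf — visit F.
      At L: go right to N.
        At N: no left child.
        At N: go right to D.
          D is a leaf — visit D.
        Visit N.
      Visit L.
    At M: go right to V.
      At V: go left to K.
        At K: no left child.
        At K: go right to R.
          At R: no left child.
          At R: go right to Y.
            Y is a leaf — visit Y.
          Visit R.
        Visit K.
      At V: no right child.
      Visit V.
    Visit M.
  Visit U.
At S: go right to G.
  G is a leaf — visit G.
Visit S.

T C F D N L Y R K V M U G S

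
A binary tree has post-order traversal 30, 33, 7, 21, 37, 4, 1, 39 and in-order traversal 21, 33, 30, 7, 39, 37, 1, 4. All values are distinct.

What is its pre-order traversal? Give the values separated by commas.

39, 21, 7, 33, 30, 1, 37, 4

The last element of post-order is the root; it splits in-order into left and right subtrees.
Root 39: left subtree has 4 nodes {21, 33, 30, 7}, right has 3 {37, 1, 4}.
  Root 21: left subtree has 0 nodes { }, right has 3 {33, 30, 7}.
    Root 7: left subtree has 2 nodes {33, 30}, right has 0 { }.
      Root 33: left subtree has 0 nodes { }, right has 1 {30}.
  Root 1: left subtree has 1 node {37}, right has 1 {4}.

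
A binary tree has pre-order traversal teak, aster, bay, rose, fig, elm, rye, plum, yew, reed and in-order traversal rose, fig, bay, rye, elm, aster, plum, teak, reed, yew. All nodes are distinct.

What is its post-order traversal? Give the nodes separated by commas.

The first element of pre-order is the root; it splits in-order into left and right subtrees.
Root teak: left subtree has 7 nodes {rose, fig, bay, rye, elm, aster, plum}, right has 2 {reed, yew}.
  Root aster: left subtree has 5 nodes {rose, fig, bay, rye, elm}, right has 1 {plum}.
    Root bay: left subtree has 2 nodes {rose, fig}, right has 2 {rye, elm}.
      Root rose: left subtree has 0 nodes { }, right has 1 {fig}.
      Root elm: left subtree has 1 node {rye}, right has 0 { }.
  Root yew: left subtree has 1 node {reed}, right has 0 { }.

fig, rose, rye, elm, bay, plum, aster, reed, yew, teak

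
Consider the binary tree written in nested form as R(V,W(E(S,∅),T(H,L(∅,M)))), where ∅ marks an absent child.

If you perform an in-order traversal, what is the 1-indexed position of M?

In-order visits the left subtree, then the node, then the right subtree.
At R: go left to V.
  V is a leaf — visit V.
Visit R.
At R: go right to W.
  At W: go left to E.
    At E: go left to S.
      S is a leaf — visit S.
    Visit E.
    At E: no right child.
  Visit W.
  At W: go right to T.
    At T: go left to H.
      H is a leaf — visit H.
    Visit T.
    At T: go right to L.
      At L: no left child.
      Visit L.
      At L: go right to M.
        M is a leaf — visit M.
Full in-order sequence: V, R, S, E, W, H, T, L, M.

9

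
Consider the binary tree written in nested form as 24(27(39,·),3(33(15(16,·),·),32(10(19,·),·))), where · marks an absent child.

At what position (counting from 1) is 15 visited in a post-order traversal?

4

Post-order visits the left subtree, then the right subtree, then the node.
At 24: go left to 27.
  At 27: go left to 39.
    39 is a leaf — visit 39.
  At 27: no right child.
  Visit 27.
At 24: go right to 3.
  At 3: go left to 33.
    At 33: go left to 15.
      At 15: go left to 16.
        16 is a leaf — visit 16.
      At 15: no right child.
      Visit 15.
    At 33: no right child.
    Visit 33.
  At 3: go right to 32.
    At 32: go left to 10.
      At 10: go left to 19.
        19 is a leaf — visit 19.
      At 10: no right child.
      Visit 10.
    At 32: no right child.
    Visit 32.
  Visit 3.
Visit 24.
Full post-order sequence: 39, 27, 16, 15, 33, 19, 10, 32, 3, 24.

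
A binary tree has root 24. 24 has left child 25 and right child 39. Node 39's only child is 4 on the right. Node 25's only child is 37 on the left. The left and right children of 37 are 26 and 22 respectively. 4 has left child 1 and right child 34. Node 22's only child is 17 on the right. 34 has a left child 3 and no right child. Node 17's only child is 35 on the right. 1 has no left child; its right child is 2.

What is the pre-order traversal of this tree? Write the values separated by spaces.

24 25 37 26 22 17 35 39 4 1 2 34 3

Pre-order visits the node, then its left subtree, then its right subtree.
Visit 24.
At 24: go left to 25.
  Visit 25.
  At 25: go left to 37.
    Visit 37.
    At 37: go left to 26.
      26 is a leaf — visit 26.
    At 37: go right to 22.
      Visit 22.
      At 22: no left child.
      At 22: go right to 17.
        Visit 17.
        At 17: no left child.
        At 17: go right to 35.
          35 is a leaf — visit 35.
  At 25: no right child.
At 24: go right to 39.
  Visit 39.
  At 39: no left child.
  At 39: go right to 4.
    Visit 4.
    At 4: go left to 1.
      Visit 1.
      At 1: no left child.
      At 1: go right to 2.
        2 is a leaf — visit 2.
    At 4: go right to 34.
      Visit 34.
      At 34: go left to 3.
        3 is a leaf — visit 3.
      At 34: no right child.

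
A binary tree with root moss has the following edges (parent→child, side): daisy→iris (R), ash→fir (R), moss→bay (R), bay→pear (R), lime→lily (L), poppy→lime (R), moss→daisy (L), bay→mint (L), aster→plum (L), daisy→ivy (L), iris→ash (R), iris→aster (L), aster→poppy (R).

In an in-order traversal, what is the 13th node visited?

bay

In-order visits the left subtree, then the node, then the right subtree.
At moss: go left to daisy.
  At daisy: go left to ivy.
    ivy is a leaf — visit ivy.
  Visit daisy.
  At daisy: go right to iris.
    At iris: go left to aster.
      At aster: go left to plum.
        plum is a leaf — visit plum.
      Visit aster.
      At aster: go right to poppy.
        At poppy: no left child.
        Visit poppy.
        At poppy: go right to lime.
          At lime: go left to lily.
            lily is a leaf — visit lily.
          Visit lime.
          At lime: no right child.
    Visit iris.
    At iris: go right to ash.
      At ash: no left child.
      Visit ash.
      At ash: go right to fir.
        fir is a leaf — visit fir.
Visit moss.
At moss: go right to bay.
  At bay: go left to mint.
    mint is a leaf — visit mint.
  Visit bay.
  At bay: go right to pear.
    pear is a leaf — visit pear.
Full in-order sequence: ivy, daisy, plum, aster, poppy, lily, lime, iris, ash, fir, moss, mint, bay, pear.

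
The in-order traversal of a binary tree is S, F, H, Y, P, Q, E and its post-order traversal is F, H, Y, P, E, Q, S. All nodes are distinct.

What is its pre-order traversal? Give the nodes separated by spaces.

The last element of post-order is the root; it splits in-order into left and right subtrees.
Root S: left subtree has 0 nodes { }, right has 6 {F, H, Y, P, Q, E}.
  Root Q: left subtree has 4 nodes {F, H, Y, P}, right has 1 {E}.
    Root P: left subtree has 3 nodes {F, H, Y}, right has 0 { }.
      Root Y: left subtree has 2 nodes {F, H}, right has 0 { }.
        Root H: left subtree has 1 node {F}, right has 0 { }.

S Q P Y H F E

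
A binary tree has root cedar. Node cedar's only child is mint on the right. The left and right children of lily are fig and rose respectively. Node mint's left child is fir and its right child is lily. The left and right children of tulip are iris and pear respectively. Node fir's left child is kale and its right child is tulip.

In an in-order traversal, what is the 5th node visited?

tulip

In-order visits the left subtree, then the node, then the right subtree.
At cedar: no left child.
Visit cedar.
At cedar: go right to mint.
  At mint: go left to fir.
    At fir: go left to kale.
      kale is a leaf — visit kale.
    Visit fir.
    At fir: go right to tulip.
      At tulip: go left to iris.
        iris is a leaf — visit iris.
      Visit tulip.
      At tulip: go right to pear.
        pear is a leaf — visit pear.
  Visit mint.
  At mint: go right to lily.
    At lily: go left to fig.
      fig is a leaf — visit fig.
    Visit lily.
    At lily: go right to rose.
      rose is a leaf — visit rose.
Full in-order sequence: cedar, kale, fir, iris, tulip, pear, mint, fig, lily, rose.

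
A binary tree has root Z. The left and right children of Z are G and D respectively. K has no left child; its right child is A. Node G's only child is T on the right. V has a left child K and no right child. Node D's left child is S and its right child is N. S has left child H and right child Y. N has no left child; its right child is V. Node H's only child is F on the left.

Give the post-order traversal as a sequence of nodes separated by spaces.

T G F H Y S A K V N D Z

Post-order visits the left subtree, then the right subtree, then the node.
At Z: go left to G.
  At G: no left child.
  At G: go right to T.
    T is a leaf — visit T.
  Visit G.
At Z: go right to D.
  At D: go left to S.
    At S: go left to H.
      At H: go left to F.
        F is a leaf — visit F.
      At H: no right child.
      Visit H.
    At S: go right to Y.
      Y is a leaf — visit Y.
    Visit S.
  At D: go right to N.
    At N: no left child.
    At N: go right to V.
      At V: go left to K.
        At K: no left child.
        At K: go right to A.
          A is a leaf — visit A.
        Visit K.
      At V: no right child.
      Visit V.
    Visit N.
  Visit D.
Visit Z.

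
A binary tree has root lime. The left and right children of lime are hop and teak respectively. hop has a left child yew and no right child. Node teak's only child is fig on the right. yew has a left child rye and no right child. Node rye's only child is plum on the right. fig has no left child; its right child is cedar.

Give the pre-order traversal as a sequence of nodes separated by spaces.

lime hop yew rye plum teak fig cedar

Pre-order visits the node, then its left subtree, then its right subtree.
Visit lime.
At lime: go left to hop.
  Visit hop.
  At hop: go left to yew.
    Visit yew.
    At yew: go left to rye.
      Visit rye.
      At rye: no left child.
      At rye: go right to plum.
        plum is a leaf — visit plum.
    At yew: no right child.
  At hop: no right child.
At lime: go right to teak.
  Visit teak.
  At teak: no left child.
  At teak: go right to fig.
    Visit fig.
    At fig: no left child.
    At fig: go right to cedar.
      cedar is a leaf — visit cedar.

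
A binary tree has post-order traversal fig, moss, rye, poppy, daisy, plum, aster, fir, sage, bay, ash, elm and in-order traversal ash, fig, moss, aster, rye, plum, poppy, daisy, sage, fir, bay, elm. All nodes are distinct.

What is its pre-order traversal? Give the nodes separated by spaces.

elm ash bay sage aster moss fig plum rye daisy poppy fir

The last element of post-order is the root; it splits in-order into left and right subtrees.
Root elm: left subtree has 11 nodes {ash, fig, moss, aster, rye, plum, poppy, daisy, sage, fir, bay}, right has 0 { }.
  Root ash: left subtree has 0 nodes { }, right has 10 {fig, moss, aster, rye, plum, poppy, daisy, sage, fir, bay}.
    Root bay: left subtree has 9 nodes {fig, moss, aster, rye, plum, poppy, daisy, sage, fir}, right has 0 { }.
      Root sage: left subtree has 7 nodes {fig, moss, aster, rye, plum, poppy, daisy}, right has 1 {fir}.
        Root aster: left subtree has 2 nodes {fig, moss}, right has 4 {rye, plum, poppy, daisy}.
          Root moss: left subtree has 1 node {fig}, right has 0 { }.
          Root plum: left subtree has 1 node {rye}, right has 2 {poppy, daisy}.
            Root daisy: left subtree has 1 node {poppy}, right has 0 { }.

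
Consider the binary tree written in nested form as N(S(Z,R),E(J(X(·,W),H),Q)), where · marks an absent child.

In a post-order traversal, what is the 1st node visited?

Post-order visits the left subtree, then the right subtree, then the node.
At N: go left to S.
  At S: go left to Z.
    Z is a leaf — visit Z.
  At S: go right to R.
    R is a leaf — visit R.
  Visit S.
At N: go right to E.
  At E: go left to J.
    At J: go left to X.
      At X: no left child.
      At X: go right to W.
        W is a leaf — visit W.
      Visit X.
    At J: go right to H.
      H is a leaf — visit H.
    Visit J.
  At E: go right to Q.
    Q is a leaf — visit Q.
  Visit E.
Visit N.
Full post-order sequence: Z, R, S, W, X, H, J, Q, E, N.

Z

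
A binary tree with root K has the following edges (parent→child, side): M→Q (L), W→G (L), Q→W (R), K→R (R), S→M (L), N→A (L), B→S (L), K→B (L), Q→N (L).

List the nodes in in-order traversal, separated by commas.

In-order visits the left subtree, then the node, then the right subtree.
At K: go left to B.
  At B: go left to S.
    At S: go left to M.
      At M: go left to Q.
        At Q: go left to N.
          At N: go left to A.
            A is a leaf — visit A.
          Visit N.
          At N: no right child.
        Visit Q.
        At Q: go right to W.
          At W: go left to G.
            G is a leaf — visit G.
          Visit W.
          At W: no right child.
      Visit M.
      At M: no right child.
    Visit S.
    At S: no right child.
  Visit B.
  At B: no right child.
Visit K.
At K: go right to R.
  R is a leaf — visit R.

A, N, Q, G, W, M, S, B, K, R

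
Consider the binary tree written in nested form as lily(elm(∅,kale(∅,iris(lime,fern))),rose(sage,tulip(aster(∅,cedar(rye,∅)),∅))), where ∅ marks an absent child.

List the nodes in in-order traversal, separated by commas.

In-order visits the left subtree, then the node, then the right subtree.
At lily: go left to elm.
  At elm: no left child.
  Visit elm.
  At elm: go right to kale.
    At kale: no left child.
    Visit kale.
    At kale: go right to iris.
      At iris: go left to lime.
        lime is a leaf — visit lime.
      Visit iris.
      At iris: go right to fern.
        fern is a leaf — visit fern.
Visit lily.
At lily: go right to rose.
  At rose: go left to sage.
    sage is a leaf — visit sage.
  Visit rose.
  At rose: go right to tulip.
    At tulip: go left to aster.
      At aster: no left child.
      Visit aster.
      At aster: go right to cedar.
        At cedar: go left to rye.
          rye is a leaf — visit rye.
        Visit cedar.
        At cedar: no right child.
    Visit tulip.
    At tulip: no right child.

elm, kale, lime, iris, fern, lily, sage, rose, aster, rye, cedar, tulip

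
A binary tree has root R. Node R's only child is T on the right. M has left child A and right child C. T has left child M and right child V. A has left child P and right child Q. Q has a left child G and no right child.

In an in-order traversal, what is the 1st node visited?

In-order visits the left subtree, then the node, then the right subtree.
At R: no left child.
Visit R.
At R: go right to T.
  At T: go left to M.
    At M: go left to A.
      At A: go left to P.
        P is a leaf — visit P.
      Visit A.
      At A: go right to Q.
        At Q: go left to G.
          G is a leaf — visit G.
        Visit Q.
        At Q: no right child.
    Visit M.
    At M: go right to C.
      C is a leaf — visit C.
  Visit T.
  At T: go right to V.
    V is a leaf — visit V.
Full in-order sequence: R, P, A, G, Q, M, C, T, V.

R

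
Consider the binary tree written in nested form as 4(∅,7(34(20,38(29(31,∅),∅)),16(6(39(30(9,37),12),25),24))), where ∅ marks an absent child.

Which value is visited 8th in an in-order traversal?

In-order visits the left subtree, then the node, then the right subtree.
At 4: no left child.
Visit 4.
At 4: go right to 7.
  At 7: go left to 34.
    At 34: go left to 20.
      20 is a leaf — visit 20.
    Visit 34.
    At 34: go right to 38.
      At 38: go left to 29.
        At 29: go left to 31.
          31 is a leaf — visit 31.
        Visit 29.
        At 29: no right child.
      Visit 38.
      At 38: no right child.
  Visit 7.
  At 7: go right to 16.
    At 16: go left to 6.
      At 6: go left to 39.
        At 39: go left to 30.
          At 30: go left to 9.
            9 is a leaf — visit 9.
          Visit 30.
          At 30: go right to 37.
            37 is a leaf — visit 37.
        Visit 39.
        At 39: go right to 12.
          12 is a leaf — visit 12.
      Visit 6.
      At 6: go right to 25.
        25 is a leaf — visit 25.
    Visit 16.
    At 16: go right to 24.
      24 is a leaf — visit 24.
Full in-order sequence: 4, 20, 34, 31, 29, 38, 7, 9, 30, 37, 39, 12, 6, 25, 16, 24.

9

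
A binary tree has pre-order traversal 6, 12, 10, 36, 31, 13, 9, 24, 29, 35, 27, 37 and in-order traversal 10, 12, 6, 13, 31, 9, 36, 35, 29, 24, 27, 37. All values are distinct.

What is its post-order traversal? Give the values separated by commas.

The first element of pre-order is the root; it splits in-order into left and right subtrees.
Root 6: left subtree has 2 nodes {10, 12}, right has 9 {13, 31, 9, 36, 35, 29, 24, 27, 37}.
  Root 12: left subtree has 1 node {10}, right has 0 { }.
  Root 36: left subtree has 3 nodes {13, 31, 9}, right has 5 {35, 29, 24, 27, 37}.
    Root 31: left subtree has 1 node {13}, right has 1 {9}.
    Root 24: left subtree has 2 nodes {35, 29}, right has 2 {27, 37}.
      Root 29: left subtree has 1 node {35}, right has 0 { }.
      Root 27: left subtree has 0 nodes { }, right has 1 {37}.

10, 12, 13, 9, 31, 35, 29, 37, 27, 24, 36, 6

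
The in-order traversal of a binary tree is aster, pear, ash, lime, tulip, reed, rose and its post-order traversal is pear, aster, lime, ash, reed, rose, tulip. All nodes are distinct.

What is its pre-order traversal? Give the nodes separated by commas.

The last element of post-order is the root; it splits in-order into left and right subtrees.
Root tulip: left subtree has 4 nodes {aster, pear, ash, lime}, right has 2 {reed, rose}.
  Root ash: left subtree has 2 nodes {aster, pear}, right has 1 {lime}.
    Root aster: left subtree has 0 nodes { }, right has 1 {pear}.
  Root rose: left subtree has 1 node {reed}, right has 0 { }.

tulip, ash, aster, pear, lime, rose, reed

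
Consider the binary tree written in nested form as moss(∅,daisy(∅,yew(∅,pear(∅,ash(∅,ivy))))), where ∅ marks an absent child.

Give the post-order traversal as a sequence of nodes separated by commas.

ivy, ash, pear, yew, daisy, moss

Post-order visits the left subtree, then the right subtree, then the node.
At moss: no left child.
At moss: go right to daisy.
  At daisy: no left child.
  At daisy: go right to yew.
    At yew: no left child.
    At yew: go right to pear.
      At pear: no left child.
      At pear: go right to ash.
        At ash: no left child.
        At ash: go right to ivy.
          ivy is a leaf — visit ivy.
        Visit ash.
      Visit pear.
    Visit yew.
  Visit daisy.
Visit moss.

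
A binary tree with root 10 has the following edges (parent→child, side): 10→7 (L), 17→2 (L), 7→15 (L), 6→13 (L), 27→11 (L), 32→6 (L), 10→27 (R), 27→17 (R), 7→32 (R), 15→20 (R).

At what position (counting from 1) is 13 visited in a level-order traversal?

11

Level-order visits nodes level by level from the root, left to right within each level.
Level 0: 10
Level 1: 7, 27
Level 2: 15, 32, 11, 17
Level 3: 20, 6, 2
Level 4: 13
Full level-order sequence: 10, 7, 27, 15, 32, 11, 17, 20, 6, 2, 13.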